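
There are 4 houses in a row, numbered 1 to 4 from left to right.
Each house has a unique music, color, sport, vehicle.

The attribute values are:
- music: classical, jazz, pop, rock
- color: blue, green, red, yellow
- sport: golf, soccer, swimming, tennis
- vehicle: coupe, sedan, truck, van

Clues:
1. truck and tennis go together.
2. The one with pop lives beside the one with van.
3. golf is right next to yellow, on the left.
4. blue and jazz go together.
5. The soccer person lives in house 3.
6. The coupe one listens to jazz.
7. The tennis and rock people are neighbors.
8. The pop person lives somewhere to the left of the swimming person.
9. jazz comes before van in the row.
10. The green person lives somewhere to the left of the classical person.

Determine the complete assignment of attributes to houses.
Solution:

House | Music | Color | Sport | Vehicle
---------------------------------------
  1   | jazz | blue | golf | coupe
  2   | pop | yellow | tennis | truck
  3   | rock | green | soccer | van
  4   | classical | red | swimming | sedan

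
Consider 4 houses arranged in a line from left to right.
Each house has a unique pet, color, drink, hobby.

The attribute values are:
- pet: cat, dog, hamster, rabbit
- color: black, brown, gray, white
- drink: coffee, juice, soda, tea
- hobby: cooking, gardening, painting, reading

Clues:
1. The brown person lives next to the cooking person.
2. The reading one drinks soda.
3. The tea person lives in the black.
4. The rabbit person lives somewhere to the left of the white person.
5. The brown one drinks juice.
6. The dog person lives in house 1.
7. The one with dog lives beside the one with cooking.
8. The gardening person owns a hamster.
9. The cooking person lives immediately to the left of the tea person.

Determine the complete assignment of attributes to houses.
Solution:

House | Pet | Color | Drink | Hobby
-----------------------------------
  1   | dog | brown | juice | painting
  2   | rabbit | gray | coffee | cooking
  3   | hamster | black | tea | gardening
  4   | cat | white | soda | reading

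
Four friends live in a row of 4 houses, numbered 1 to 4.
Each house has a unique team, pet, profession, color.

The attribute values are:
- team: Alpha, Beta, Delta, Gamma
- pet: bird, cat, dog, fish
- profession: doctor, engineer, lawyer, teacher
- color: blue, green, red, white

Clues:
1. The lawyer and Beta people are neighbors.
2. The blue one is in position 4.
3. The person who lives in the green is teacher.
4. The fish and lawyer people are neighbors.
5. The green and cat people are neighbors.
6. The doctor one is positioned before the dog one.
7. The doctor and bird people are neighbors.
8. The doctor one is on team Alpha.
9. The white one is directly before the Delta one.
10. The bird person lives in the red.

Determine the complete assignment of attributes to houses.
Solution:

House | Team | Pet | Profession | Color
---------------------------------------
  1   | Alpha | fish | doctor | white
  2   | Delta | bird | lawyer | red
  3   | Beta | dog | teacher | green
  4   | Gamma | cat | engineer | blue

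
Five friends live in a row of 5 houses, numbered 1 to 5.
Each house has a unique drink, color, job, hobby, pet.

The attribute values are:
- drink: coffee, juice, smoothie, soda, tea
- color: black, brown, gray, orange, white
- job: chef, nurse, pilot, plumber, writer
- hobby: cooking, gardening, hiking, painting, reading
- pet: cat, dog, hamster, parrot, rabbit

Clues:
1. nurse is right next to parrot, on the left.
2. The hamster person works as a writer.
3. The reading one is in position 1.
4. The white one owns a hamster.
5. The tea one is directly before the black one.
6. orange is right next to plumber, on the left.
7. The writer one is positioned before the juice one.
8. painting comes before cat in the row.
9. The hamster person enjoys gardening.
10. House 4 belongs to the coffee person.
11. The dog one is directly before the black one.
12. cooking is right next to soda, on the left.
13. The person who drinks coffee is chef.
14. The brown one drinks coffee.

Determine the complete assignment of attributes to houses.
Solution:

House | Drink | Color | Job | Hobby | Pet
-----------------------------------------
  1   | tea | orange | nurse | reading | dog
  2   | smoothie | black | plumber | cooking | parrot
  3   | soda | white | writer | gardening | hamster
  4   | coffee | brown | chef | painting | rabbit
  5   | juice | gray | pilot | hiking | cat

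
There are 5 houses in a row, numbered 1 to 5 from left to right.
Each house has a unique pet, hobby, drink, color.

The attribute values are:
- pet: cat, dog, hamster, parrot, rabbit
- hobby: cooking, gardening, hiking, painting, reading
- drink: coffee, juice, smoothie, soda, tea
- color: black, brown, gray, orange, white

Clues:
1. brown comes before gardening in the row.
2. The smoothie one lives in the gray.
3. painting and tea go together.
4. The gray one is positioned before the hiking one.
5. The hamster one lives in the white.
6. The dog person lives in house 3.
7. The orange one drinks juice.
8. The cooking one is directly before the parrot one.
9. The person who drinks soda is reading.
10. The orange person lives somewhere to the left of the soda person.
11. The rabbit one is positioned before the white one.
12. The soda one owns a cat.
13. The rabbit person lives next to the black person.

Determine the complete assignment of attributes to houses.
Solution:

House | Pet | Hobby | Drink | Color
-----------------------------------
  1   | rabbit | cooking | smoothie | gray
  2   | parrot | painting | tea | black
  3   | dog | hiking | juice | orange
  4   | cat | reading | soda | brown
  5   | hamster | gardening | coffee | white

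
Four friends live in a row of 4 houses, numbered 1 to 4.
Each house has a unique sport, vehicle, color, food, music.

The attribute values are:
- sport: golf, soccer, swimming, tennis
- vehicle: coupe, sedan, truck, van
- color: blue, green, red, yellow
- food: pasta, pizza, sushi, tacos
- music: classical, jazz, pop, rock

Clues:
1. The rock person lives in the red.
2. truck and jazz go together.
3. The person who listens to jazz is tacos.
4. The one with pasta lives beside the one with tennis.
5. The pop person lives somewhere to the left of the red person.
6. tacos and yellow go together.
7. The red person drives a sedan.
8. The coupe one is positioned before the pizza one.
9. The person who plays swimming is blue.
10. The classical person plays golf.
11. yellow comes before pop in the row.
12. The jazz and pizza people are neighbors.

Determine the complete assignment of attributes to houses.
Solution:

House | Sport | Vehicle | Color | Food | Music
----------------------------------------------
  1   | golf | coupe | green | pasta | classical
  2   | tennis | truck | yellow | tacos | jazz
  3   | swimming | van | blue | pizza | pop
  4   | soccer | sedan | red | sushi | rock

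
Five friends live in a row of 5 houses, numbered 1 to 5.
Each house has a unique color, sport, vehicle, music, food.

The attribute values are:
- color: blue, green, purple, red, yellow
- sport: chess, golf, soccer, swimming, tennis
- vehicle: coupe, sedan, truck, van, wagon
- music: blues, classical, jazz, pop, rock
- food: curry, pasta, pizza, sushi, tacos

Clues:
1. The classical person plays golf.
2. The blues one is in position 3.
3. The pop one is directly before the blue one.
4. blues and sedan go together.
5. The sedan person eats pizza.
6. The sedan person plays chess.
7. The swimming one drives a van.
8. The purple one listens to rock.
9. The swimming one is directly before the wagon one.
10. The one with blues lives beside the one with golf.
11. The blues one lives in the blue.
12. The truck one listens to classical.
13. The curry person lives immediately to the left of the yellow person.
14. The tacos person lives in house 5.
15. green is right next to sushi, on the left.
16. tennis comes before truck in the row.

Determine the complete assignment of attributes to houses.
Solution:

House | Color | Sport | Vehicle | Music | Food
----------------------------------------------
  1   | green | swimming | van | jazz | curry
  2   | yellow | tennis | wagon | pop | sushi
  3   | blue | chess | sedan | blues | pizza
  4   | red | golf | truck | classical | pasta
  5   | purple | soccer | coupe | rock | tacos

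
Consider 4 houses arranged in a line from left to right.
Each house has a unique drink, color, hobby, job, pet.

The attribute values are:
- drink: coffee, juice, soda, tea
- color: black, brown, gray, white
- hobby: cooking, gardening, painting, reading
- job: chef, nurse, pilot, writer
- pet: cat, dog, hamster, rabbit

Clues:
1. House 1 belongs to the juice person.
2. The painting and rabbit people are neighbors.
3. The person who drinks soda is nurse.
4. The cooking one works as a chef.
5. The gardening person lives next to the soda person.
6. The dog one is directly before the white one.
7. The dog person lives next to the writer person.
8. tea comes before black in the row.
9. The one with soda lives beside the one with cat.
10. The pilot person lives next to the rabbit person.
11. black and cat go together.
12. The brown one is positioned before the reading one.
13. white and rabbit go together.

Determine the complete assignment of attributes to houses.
Solution:

House | Drink | Color | Hobby | Job | Pet
-----------------------------------------
  1   | juice | brown | painting | pilot | dog
  2   | tea | white | gardening | writer | rabbit
  3   | soda | gray | reading | nurse | hamster
  4   | coffee | black | cooking | chef | cat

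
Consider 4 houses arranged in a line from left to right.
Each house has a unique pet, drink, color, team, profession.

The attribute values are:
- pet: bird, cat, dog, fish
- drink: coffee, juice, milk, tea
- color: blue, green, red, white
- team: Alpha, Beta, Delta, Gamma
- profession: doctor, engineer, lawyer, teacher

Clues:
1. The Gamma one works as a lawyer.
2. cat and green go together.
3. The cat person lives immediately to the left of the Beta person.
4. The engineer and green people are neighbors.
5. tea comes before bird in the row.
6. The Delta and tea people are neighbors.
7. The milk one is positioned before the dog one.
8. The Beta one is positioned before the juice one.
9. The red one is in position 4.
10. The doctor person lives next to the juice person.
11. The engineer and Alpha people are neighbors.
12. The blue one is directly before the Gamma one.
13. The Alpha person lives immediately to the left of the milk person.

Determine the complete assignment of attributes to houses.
Solution:

House | Pet | Drink | Color | Team | Profession
-----------------------------------------------
  1   | fish | coffee | white | Delta | engineer
  2   | cat | tea | green | Alpha | teacher
  3   | bird | milk | blue | Beta | doctor
  4   | dog | juice | red | Gamma | lawyer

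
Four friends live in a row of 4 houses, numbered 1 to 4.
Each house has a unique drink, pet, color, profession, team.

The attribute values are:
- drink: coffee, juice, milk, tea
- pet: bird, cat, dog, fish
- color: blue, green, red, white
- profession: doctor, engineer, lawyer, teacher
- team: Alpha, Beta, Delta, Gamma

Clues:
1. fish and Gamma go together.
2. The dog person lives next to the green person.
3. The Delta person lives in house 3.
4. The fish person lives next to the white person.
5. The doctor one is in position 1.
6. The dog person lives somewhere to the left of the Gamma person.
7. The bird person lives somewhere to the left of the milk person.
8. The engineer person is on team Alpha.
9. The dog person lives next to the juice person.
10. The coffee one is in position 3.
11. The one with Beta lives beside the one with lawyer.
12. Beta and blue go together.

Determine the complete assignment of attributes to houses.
Solution:

House | Drink | Pet | Color | Profession | Team
-----------------------------------------------
  1   | tea | dog | blue | doctor | Beta
  2   | juice | fish | green | lawyer | Gamma
  3   | coffee | bird | white | teacher | Delta
  4   | milk | cat | red | engineer | Alpha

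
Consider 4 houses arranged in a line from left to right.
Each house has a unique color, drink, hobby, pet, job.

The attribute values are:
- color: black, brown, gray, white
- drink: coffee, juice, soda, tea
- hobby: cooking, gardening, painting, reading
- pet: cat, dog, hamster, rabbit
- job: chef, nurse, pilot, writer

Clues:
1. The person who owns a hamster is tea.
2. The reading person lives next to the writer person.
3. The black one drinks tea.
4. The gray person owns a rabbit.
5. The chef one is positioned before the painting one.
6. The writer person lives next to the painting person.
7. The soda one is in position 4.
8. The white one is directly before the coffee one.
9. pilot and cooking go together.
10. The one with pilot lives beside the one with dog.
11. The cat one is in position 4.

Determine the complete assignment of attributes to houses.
Solution:

House | Color | Drink | Hobby | Pet | Job
-----------------------------------------
  1   | black | tea | cooking | hamster | pilot
  2   | white | juice | reading | dog | chef
  3   | gray | coffee | gardening | rabbit | writer
  4   | brown | soda | painting | cat | nurse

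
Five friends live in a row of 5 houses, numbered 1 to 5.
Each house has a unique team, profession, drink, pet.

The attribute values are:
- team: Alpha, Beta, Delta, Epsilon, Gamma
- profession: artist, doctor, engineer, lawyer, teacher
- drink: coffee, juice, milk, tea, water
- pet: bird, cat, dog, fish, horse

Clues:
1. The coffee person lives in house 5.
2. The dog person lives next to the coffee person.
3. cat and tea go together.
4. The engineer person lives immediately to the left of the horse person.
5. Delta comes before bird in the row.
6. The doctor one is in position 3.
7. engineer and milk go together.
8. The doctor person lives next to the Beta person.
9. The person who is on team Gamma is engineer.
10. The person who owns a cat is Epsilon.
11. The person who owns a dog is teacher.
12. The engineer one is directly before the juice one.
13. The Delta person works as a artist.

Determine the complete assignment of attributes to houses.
Solution:

House | Team | Profession | Drink | Pet
---------------------------------------
  1   | Gamma | engineer | milk | fish
  2   | Delta | artist | juice | horse
  3   | Epsilon | doctor | tea | cat
  4   | Beta | teacher | water | dog
  5   | Alpha | lawyer | coffee | bird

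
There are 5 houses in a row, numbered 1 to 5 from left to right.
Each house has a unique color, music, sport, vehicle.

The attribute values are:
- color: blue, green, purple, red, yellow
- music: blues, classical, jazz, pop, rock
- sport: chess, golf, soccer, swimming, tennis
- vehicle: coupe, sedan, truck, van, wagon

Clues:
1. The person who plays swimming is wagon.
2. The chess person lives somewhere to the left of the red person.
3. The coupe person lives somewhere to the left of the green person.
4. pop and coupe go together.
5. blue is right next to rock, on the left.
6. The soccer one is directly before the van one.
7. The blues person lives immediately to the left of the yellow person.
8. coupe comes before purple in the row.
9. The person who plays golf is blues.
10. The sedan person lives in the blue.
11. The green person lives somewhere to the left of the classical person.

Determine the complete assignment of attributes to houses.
Solution:

House | Color | Music | Sport | Vehicle
---------------------------------------
  1   | blue | blues | golf | sedan
  2   | yellow | rock | chess | truck
  3   | red | pop | soccer | coupe
  4   | green | jazz | tennis | van
  5   | purple | classical | swimming | wagon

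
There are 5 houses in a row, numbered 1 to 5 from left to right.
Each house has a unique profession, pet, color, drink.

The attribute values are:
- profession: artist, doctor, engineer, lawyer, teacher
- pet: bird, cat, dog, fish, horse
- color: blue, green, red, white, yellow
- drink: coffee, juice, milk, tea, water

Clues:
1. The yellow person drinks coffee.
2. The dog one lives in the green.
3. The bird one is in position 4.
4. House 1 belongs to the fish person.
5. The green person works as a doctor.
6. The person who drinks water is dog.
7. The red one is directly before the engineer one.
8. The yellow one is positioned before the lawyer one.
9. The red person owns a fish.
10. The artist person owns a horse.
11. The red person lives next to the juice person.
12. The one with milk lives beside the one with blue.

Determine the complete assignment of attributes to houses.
Solution:

House | Profession | Pet | Color | Drink
----------------------------------------
  1   | teacher | fish | red | milk
  2   | engineer | cat | blue | juice
  3   | artist | horse | yellow | coffee
  4   | lawyer | bird | white | tea
  5   | doctor | dog | green | water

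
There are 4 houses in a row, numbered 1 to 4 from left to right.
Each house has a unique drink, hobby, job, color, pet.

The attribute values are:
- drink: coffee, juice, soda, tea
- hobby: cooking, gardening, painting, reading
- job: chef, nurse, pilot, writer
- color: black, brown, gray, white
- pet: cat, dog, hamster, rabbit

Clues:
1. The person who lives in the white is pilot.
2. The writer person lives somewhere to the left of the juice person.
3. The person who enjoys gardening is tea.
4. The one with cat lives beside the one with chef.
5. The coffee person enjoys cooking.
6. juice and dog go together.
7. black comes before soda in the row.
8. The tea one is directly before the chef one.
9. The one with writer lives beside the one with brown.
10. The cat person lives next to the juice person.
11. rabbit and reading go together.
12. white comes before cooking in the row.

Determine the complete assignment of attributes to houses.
Solution:

House | Drink | Hobby | Job | Color | Pet
-----------------------------------------
  1   | tea | gardening | writer | black | cat
  2   | juice | painting | chef | brown | dog
  3   | soda | reading | pilot | white | rabbit
  4   | coffee | cooking | nurse | gray | hamster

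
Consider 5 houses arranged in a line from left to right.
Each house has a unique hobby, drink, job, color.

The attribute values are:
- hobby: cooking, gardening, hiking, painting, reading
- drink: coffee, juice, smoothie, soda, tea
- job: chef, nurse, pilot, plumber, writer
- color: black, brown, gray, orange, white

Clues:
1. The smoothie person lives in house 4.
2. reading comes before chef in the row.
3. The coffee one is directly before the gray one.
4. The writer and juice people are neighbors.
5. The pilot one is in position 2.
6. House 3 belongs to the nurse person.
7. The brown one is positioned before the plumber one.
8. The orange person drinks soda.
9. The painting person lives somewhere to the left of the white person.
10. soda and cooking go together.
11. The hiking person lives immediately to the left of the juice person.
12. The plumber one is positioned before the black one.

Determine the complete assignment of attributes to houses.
Solution:

House | Hobby | Drink | Job | Color
-----------------------------------
  1   | hiking | coffee | writer | brown
  2   | painting | juice | pilot | gray
  3   | cooking | soda | nurse | orange
  4   | reading | smoothie | plumber | white
  5   | gardening | tea | chef | black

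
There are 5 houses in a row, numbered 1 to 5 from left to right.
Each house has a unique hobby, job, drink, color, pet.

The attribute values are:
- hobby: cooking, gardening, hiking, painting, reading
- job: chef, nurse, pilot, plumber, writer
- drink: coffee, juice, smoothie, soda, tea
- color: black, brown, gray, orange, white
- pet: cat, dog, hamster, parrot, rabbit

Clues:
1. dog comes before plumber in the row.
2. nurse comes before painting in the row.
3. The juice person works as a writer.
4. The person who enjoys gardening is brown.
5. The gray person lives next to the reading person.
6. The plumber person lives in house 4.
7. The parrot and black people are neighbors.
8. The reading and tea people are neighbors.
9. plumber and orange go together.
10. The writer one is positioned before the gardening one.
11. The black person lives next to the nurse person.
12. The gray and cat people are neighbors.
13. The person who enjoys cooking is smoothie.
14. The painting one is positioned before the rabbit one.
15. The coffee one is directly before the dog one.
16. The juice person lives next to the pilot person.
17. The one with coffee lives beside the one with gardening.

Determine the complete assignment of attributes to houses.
Solution:

House | Hobby | Job | Drink | Color | Pet
-----------------------------------------
  1   | hiking | writer | juice | gray | parrot
  2   | reading | pilot | coffee | black | cat
  3   | gardening | nurse | tea | brown | dog
  4   | painting | plumber | soda | orange | hamster
  5   | cooking | chef | smoothie | white | rabbit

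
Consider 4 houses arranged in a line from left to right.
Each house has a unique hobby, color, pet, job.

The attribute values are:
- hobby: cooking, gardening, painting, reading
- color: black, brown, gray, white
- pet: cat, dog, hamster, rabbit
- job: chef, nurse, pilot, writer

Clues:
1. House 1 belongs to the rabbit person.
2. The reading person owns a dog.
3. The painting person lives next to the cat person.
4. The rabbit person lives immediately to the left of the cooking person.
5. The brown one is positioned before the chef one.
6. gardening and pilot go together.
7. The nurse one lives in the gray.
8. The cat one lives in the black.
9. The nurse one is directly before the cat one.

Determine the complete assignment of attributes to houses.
Solution:

House | Hobby | Color | Pet | Job
---------------------------------
  1   | painting | gray | rabbit | nurse
  2   | cooking | black | cat | writer
  3   | gardening | brown | hamster | pilot
  4   | reading | white | dog | chef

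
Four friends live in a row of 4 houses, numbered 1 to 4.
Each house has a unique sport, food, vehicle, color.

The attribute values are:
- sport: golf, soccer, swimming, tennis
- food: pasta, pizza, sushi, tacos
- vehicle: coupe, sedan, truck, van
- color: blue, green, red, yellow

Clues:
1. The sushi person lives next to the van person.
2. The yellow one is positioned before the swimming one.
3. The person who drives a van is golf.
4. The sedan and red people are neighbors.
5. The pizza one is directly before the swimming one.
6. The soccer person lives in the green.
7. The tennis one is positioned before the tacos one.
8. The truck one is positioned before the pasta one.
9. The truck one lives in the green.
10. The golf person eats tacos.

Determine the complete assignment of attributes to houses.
Solution:

House | Sport | Food | Vehicle | Color
--------------------------------------
  1   | tennis | sushi | sedan | yellow
  2   | golf | tacos | van | red
  3   | soccer | pizza | truck | green
  4   | swimming | pasta | coupe | blue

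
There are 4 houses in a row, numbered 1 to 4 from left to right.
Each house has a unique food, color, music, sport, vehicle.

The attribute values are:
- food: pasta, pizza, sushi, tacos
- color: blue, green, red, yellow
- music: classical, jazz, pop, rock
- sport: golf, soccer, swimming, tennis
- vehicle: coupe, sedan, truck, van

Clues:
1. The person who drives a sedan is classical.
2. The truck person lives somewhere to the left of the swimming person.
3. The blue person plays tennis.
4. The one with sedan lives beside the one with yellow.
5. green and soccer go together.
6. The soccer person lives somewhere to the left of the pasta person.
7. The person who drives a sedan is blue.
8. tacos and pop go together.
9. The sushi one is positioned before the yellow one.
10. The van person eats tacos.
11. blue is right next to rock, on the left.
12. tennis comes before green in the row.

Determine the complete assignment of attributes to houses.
Solution:

House | Food | Color | Music | Sport | Vehicle
----------------------------------------------
  1   | sushi | blue | classical | tennis | sedan
  2   | pizza | yellow | rock | golf | truck
  3   | tacos | green | pop | soccer | van
  4   | pasta | red | jazz | swimming | coupe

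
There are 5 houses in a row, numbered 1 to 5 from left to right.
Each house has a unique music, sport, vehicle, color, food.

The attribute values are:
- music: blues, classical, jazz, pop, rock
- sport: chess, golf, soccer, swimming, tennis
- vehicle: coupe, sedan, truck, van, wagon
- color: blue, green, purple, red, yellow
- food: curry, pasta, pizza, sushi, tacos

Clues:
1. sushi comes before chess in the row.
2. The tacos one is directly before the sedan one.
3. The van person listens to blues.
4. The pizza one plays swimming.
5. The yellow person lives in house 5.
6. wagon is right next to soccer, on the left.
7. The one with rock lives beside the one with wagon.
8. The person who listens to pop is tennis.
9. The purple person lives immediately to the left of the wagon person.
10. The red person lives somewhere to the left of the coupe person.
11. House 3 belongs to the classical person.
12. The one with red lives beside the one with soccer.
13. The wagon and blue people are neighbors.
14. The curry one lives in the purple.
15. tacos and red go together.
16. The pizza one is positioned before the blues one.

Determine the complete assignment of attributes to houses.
Solution:

House | Music | Sport | Vehicle | Color | Food
----------------------------------------------
  1   | rock | golf | truck | purple | curry
  2   | pop | tennis | wagon | red | tacos
  3   | classical | soccer | sedan | blue | sushi
  4   | jazz | swimming | coupe | green | pizza
  5   | blues | chess | van | yellow | pasta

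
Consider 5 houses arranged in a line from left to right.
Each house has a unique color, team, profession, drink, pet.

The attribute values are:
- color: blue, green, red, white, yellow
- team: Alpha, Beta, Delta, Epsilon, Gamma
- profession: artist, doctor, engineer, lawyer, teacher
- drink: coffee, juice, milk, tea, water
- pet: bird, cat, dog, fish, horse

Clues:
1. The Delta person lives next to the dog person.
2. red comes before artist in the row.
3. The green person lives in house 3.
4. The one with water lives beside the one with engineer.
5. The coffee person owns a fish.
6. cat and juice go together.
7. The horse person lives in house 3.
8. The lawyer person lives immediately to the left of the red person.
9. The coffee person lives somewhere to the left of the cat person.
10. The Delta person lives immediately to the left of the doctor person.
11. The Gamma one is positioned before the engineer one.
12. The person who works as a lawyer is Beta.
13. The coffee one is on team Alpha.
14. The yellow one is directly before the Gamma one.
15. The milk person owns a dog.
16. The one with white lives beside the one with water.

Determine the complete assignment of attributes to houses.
Solution:

House | Color | Team | Profession | Drink | Pet
-----------------------------------------------
  1   | yellow | Delta | teacher | tea | bird
  2   | white | Gamma | doctor | milk | dog
  3   | green | Beta | lawyer | water | horse
  4   | red | Alpha | engineer | coffee | fish
  5   | blue | Epsilon | artist | juice | cat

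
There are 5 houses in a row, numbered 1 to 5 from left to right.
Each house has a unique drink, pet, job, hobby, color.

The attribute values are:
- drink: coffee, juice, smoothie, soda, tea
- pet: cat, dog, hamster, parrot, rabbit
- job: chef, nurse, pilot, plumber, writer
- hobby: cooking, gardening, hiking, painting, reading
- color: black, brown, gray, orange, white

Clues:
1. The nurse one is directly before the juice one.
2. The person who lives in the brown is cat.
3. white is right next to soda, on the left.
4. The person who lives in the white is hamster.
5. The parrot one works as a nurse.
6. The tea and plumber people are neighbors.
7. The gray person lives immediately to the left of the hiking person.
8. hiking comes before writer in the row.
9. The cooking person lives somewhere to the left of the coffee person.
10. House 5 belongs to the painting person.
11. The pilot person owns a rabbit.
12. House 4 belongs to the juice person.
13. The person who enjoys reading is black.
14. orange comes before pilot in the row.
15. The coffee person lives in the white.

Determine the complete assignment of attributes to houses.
Solution:

House | Drink | Pet | Job | Hobby | Color
-----------------------------------------
  1   | tea | dog | chef | cooking | gray
  2   | coffee | hamster | plumber | hiking | white
  3   | soda | parrot | nurse | gardening | orange
  4   | juice | rabbit | pilot | reading | black
  5   | smoothie | cat | writer | painting | brown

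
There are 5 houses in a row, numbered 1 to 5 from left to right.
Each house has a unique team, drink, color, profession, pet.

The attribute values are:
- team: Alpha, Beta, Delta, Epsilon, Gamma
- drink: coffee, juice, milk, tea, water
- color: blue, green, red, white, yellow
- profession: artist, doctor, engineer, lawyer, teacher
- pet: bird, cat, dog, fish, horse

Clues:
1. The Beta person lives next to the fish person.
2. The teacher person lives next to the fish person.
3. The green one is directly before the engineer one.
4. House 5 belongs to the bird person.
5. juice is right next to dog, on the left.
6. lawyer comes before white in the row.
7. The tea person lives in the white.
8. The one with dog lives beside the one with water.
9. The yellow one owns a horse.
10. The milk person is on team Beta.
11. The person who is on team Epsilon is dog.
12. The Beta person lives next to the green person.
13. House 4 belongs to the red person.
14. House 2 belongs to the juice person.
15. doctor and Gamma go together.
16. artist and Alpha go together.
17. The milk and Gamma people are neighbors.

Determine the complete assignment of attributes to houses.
Solution:

House | Team | Drink | Color | Profession | Pet
-----------------------------------------------
  1   | Beta | milk | yellow | teacher | horse
  2   | Gamma | juice | green | doctor | fish
  3   | Epsilon | coffee | blue | engineer | dog
  4   | Delta | water | red | lawyer | cat
  5   | Alpha | tea | white | artist | bird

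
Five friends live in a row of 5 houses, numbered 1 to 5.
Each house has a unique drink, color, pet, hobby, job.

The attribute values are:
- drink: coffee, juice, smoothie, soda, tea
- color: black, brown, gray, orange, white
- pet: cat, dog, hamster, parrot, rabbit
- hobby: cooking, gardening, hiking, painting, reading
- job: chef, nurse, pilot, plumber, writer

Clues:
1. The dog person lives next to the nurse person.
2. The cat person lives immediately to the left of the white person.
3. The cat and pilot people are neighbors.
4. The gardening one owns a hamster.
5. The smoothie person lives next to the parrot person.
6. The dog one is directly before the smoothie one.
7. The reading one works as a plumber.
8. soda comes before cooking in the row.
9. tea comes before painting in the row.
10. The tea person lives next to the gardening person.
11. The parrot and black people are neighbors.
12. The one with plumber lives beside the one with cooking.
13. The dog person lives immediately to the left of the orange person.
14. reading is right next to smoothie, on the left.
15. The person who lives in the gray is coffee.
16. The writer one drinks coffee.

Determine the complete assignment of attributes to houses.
Solution:

House | Drink | Color | Pet | Hobby | Job
-----------------------------------------
  1   | soda | brown | dog | reading | plumber
  2   | smoothie | orange | cat | cooking | nurse
  3   | tea | white | parrot | hiking | pilot
  4   | juice | black | hamster | gardening | chef
  5   | coffee | gray | rabbit | painting | writer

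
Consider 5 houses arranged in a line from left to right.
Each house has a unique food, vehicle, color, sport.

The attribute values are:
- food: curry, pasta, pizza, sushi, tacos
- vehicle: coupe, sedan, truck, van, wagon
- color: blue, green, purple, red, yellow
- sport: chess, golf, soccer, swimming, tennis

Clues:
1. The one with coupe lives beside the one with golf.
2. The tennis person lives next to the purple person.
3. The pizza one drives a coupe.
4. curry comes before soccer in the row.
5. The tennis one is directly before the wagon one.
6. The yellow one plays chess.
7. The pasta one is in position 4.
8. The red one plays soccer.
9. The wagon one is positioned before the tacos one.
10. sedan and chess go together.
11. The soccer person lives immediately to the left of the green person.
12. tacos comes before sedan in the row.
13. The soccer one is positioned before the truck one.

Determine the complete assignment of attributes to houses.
Solution:

House | Food | Vehicle | Color | Sport
--------------------------------------
  1   | pizza | coupe | blue | tennis
  2   | curry | wagon | purple | golf
  3   | tacos | van | red | soccer
  4   | pasta | truck | green | swimming
  5   | sushi | sedan | yellow | chess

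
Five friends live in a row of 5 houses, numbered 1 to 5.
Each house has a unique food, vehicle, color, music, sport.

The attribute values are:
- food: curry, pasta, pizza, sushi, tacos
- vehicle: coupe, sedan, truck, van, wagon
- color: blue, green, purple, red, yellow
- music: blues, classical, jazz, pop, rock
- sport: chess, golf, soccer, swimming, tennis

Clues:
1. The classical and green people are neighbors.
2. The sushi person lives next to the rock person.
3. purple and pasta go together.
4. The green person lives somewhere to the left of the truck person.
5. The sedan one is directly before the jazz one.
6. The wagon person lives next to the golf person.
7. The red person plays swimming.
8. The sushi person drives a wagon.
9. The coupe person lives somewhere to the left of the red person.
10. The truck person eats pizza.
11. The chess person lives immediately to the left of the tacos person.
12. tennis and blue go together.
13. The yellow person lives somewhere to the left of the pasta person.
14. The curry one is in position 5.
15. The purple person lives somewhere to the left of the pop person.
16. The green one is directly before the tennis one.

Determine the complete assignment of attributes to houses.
Solution:

House | Food | Vehicle | Color | Music | Sport
----------------------------------------------
  1   | sushi | wagon | yellow | classical | chess
  2   | tacos | sedan | green | rock | golf
  3   | pizza | truck | blue | jazz | tennis
  4   | pasta | coupe | purple | blues | soccer
  5   | curry | van | red | pop | swimming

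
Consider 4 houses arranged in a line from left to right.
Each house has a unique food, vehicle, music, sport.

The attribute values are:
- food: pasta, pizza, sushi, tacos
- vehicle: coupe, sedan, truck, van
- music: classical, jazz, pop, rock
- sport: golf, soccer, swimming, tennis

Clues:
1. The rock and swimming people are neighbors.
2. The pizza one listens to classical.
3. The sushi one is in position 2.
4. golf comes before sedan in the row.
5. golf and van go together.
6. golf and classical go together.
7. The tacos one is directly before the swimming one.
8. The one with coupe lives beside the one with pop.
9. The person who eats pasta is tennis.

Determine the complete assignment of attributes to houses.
Solution:

House | Food | Vehicle | Music | Sport
--------------------------------------
  1   | tacos | coupe | rock | soccer
  2   | sushi | truck | pop | swimming
  3   | pizza | van | classical | golf
  4   | pasta | sedan | jazz | tennis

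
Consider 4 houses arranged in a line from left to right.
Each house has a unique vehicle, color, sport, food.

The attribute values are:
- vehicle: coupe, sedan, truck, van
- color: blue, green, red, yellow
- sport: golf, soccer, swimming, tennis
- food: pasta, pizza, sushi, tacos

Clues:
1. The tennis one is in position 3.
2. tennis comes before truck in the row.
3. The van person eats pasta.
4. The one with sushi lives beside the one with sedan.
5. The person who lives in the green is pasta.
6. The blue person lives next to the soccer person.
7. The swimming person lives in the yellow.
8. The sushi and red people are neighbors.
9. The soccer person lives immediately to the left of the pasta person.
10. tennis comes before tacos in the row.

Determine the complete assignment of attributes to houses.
Solution:

House | Vehicle | Color | Sport | Food
--------------------------------------
  1   | coupe | blue | golf | sushi
  2   | sedan | red | soccer | pizza
  3   | van | green | tennis | pasta
  4   | truck | yellow | swimming | tacos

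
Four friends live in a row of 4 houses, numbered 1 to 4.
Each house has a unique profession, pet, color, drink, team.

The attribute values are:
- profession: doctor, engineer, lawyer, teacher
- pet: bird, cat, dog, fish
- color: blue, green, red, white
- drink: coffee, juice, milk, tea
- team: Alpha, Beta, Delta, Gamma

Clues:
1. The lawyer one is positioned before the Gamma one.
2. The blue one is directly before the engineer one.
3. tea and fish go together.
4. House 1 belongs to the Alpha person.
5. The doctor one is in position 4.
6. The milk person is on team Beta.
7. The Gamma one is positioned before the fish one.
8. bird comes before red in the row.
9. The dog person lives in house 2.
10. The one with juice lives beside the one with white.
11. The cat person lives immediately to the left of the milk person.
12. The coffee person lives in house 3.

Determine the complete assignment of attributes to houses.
Solution:

House | Profession | Pet | Color | Drink | Team
-----------------------------------------------
  1   | lawyer | cat | blue | juice | Alpha
  2   | engineer | dog | white | milk | Beta
  3   | teacher | bird | green | coffee | Gamma
  4   | doctor | fish | red | tea | Delta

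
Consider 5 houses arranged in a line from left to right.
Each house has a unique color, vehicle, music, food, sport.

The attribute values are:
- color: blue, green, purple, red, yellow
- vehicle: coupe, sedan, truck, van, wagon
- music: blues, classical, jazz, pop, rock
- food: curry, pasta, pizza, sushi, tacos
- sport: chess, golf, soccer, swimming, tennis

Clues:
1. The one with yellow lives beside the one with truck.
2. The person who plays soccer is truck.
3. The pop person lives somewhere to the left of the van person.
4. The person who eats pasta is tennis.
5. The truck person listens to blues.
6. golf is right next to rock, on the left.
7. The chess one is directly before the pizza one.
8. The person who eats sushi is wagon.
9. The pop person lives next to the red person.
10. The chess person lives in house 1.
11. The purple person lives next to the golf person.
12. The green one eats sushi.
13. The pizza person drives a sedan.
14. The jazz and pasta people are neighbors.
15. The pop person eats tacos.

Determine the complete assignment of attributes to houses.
Solution:

House | Color | Vehicle | Music | Food | Sport
----------------------------------------------
  1   | purple | coupe | pop | tacos | chess
  2   | red | sedan | jazz | pizza | golf
  3   | yellow | van | rock | pasta | tennis
  4   | blue | truck | blues | curry | soccer
  5   | green | wagon | classical | sushi | swimming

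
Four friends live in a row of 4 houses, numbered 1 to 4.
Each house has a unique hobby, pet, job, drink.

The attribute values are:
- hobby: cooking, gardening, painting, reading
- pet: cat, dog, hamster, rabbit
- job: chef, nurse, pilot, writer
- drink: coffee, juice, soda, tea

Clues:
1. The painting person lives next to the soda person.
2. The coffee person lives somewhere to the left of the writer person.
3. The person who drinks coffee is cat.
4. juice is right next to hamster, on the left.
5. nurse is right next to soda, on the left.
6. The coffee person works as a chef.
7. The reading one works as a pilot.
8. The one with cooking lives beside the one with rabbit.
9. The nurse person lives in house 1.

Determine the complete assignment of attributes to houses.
Solution:

House | Hobby | Pet | Job | Drink
---------------------------------
  1   | painting | dog | nurse | juice
  2   | reading | hamster | pilot | soda
  3   | cooking | cat | chef | coffee
  4   | gardening | rabbit | writer | tea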